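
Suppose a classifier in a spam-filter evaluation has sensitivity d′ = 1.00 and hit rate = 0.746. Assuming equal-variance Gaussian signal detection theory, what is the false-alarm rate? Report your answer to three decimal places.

false-alarm rate = 0.368

z(hit rate) = z(0.746) = 0.6620
z(FA) = z(H) − d' = 0.6620 − 1.00 = -0.3380
false-alarm rate = Φ(-0.3380) = 0.3677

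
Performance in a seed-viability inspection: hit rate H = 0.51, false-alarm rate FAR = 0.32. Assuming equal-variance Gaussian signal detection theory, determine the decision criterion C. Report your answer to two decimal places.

C = 0.22

z(H) = z(0.51) = 0.025
z(FA) = z(0.32) = -0.468
c = −½·[z(H) + z(FA)] = −0.5 × (0.025 + (-0.468)) = 0.2215
c > 0: the technician has a conservative response bias.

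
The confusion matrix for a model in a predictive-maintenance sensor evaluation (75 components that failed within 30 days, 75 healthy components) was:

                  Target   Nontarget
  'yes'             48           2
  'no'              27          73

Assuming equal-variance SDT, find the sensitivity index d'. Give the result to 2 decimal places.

d' = 2.29

H = 48/75 = 0.6400
FA = 2/75 = 0.0267
z(H) = z(0.6400) = 0.3585
z(FA) = z(0.0267) = -1.9317
d' = z(H) − z(FA) = 0.3585 − (-1.9317) = 2.2902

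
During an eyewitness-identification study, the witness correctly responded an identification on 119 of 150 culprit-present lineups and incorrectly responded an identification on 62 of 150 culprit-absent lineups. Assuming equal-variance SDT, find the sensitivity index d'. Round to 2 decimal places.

d' = 1.04

H = 119/150 = 0.7933
FA = 62/150 = 0.4133
Φ⁻¹(H) = Φ⁻¹(0.7933) = 0.818
Φ⁻¹(FA) = Φ⁻¹(0.4133) = -0.219
d' = z(H) − z(FA) = 0.818 − (-0.219) = 1.037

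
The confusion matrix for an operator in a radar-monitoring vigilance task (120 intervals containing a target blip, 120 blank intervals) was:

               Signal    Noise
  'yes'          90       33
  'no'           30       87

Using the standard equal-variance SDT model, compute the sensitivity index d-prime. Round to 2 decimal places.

d-prime = 1.27

H = 90/120 = 0.7500
FA = 33/120 = 0.2750
Φ⁻¹(0.7500) = 0.674, Φ⁻¹(0.2750) = -0.598
d' = z(H) − z(FA) = 0.674 − (-0.598) = 1.272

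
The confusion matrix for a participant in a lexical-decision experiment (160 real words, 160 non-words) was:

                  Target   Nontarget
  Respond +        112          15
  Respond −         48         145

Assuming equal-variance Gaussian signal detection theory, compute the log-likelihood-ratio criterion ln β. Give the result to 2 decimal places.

H = 112/160 = 0.7000
FA = 15/160 = 0.0938
z(H) = 0.524
z(FA) = -1.318
ln β = −½·[z(H)² − z(FA)²] = −0.5 × (0.275 − 1.737) = 0.731

ln β = 0.73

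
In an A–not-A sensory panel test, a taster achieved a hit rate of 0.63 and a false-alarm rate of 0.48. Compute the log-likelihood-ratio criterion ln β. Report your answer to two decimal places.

ln β = -0.05

Φ⁻¹(H) = 0.332
Φ⁻¹(FA) = -0.050
ln β = −½·[z(H)² − z(FA)²] = −0.5 × (0.110 − 0.003) = -0.0535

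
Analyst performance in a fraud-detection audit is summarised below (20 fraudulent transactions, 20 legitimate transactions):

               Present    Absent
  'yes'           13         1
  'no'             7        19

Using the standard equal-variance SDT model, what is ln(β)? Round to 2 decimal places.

H = 13/20 = 0.6500
FA = 1/20 = 0.0500
z(H) = z(0.6500) = 0.385
z(FA) = z(0.0500) = -1.645
ln β = −½·[z(H)² − z(FA)²] = −0.5 × (0.148 − 2.706) = 1.279

ln β = 1.28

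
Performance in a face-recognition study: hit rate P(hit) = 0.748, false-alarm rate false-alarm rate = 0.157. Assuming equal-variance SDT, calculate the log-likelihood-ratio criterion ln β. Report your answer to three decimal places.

z(H) = z(0.748) = 0.6682
z(FA) = z(0.157) = -1.0069
ln β = −½·[z(H)² − z(FA)²] = −0.5 × (0.4465 − 1.0138) = 0.28365

ln β = 0.284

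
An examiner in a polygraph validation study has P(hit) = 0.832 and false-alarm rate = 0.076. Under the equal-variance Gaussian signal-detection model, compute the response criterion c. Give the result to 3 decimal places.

c = 0.235

Φ⁻¹(H) = Φ⁻¹(0.832) = 0.9621
Φ⁻¹(FA) = Φ⁻¹(0.076) = -1.4325
c = −½·[z(H) + z(FA)] = −0.5 × (0.9621 + (-1.4325)) = 0.2352
c > 0: the examiner has a conservative response bias.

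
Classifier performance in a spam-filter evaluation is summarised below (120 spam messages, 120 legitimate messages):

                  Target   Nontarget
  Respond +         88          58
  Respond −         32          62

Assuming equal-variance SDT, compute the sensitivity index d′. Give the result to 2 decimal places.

d′ = 0.66

H = 88/120 = 0.7333
FA = 58/120 = 0.4833
Φ⁻¹(H) = Φ⁻¹(0.7333) = 0.6228
Φ⁻¹(FA) = Φ⁻¹(0.4833) = -0.0419
d' = z(H) − z(FA) = 0.6228 − (-0.0419) = 0.6647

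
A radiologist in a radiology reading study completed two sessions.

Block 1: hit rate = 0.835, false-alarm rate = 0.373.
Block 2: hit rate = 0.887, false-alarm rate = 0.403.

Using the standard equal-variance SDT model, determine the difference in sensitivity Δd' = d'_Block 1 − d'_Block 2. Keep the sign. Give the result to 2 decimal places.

Block 1: z(0.835) = 0.974, z(0.373) = -0.324, d' = 1.298
Block 2: z(0.887) = 1.211, z(0.403) = -0.246, d' = 1.457
Δd' = d'_Block 1 − d'_Block 2 = 1.298 − 1.457 = -0.159
Block 2 has the higher sensitivity.

Δd' = -0.16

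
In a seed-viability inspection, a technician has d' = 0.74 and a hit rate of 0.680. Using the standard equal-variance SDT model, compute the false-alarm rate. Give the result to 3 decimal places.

z(hit rate) = z(0.680) = 0.4677
z(FA) = z(H) − d' = 0.4677 − 0.74 = -0.2723
false-alarm rate = Φ(-0.2723) = 0.3927

false-alarm rate = 0.393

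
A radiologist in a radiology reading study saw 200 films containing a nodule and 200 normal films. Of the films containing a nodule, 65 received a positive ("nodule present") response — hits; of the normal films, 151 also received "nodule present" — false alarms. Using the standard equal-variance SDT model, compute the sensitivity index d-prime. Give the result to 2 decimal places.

H = 65/200 = 0.3250
FA = 151/200 = 0.7550
z(0.3250) = -0.454, z(0.7550) = 0.690
d' = z(H) − z(FA) = -0.454 − 0.690 = -1.144

d-prime = -1.14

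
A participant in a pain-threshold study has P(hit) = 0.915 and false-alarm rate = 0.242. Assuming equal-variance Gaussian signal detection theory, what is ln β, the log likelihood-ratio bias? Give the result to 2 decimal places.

ln β = -0.70

Φ⁻¹(0.915) = 1.372, Φ⁻¹(0.242) = -0.700
ln β = −½·[z(H)² − z(FA)²] = −0.5 × (1.882 − 0.490) = -0.696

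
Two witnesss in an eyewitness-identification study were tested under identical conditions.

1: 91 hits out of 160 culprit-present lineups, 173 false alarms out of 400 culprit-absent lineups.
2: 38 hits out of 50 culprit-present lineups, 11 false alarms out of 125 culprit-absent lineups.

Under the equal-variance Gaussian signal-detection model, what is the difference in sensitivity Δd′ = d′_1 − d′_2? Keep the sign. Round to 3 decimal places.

Δd′ = -1.716

1: z(0.5687) = 0.1731, z(0.4325) = -0.1700, d' = 0.3431
2: z(0.7600) = 0.7063, z(0.0880) = -1.3532, d' = 2.0595
Δd' = d'_1 − d'_2 = 0.3431 − 2.0595 = -1.7164
2 has the higher sensitivity.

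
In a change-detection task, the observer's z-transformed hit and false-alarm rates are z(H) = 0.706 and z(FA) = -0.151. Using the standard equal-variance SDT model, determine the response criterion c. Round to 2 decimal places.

c = −½·[z(H) + z(FA)] = −½·(0.706 + (-0.151)) = -0.2775
c < 0: the observer has a liberal response bias.

c = -0.28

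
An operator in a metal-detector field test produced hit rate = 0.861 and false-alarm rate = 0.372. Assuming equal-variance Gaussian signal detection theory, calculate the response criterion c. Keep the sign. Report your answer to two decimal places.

Φ⁻¹(H) = 1.0848
Φ⁻¹(FA) = -0.3266
c = −½·[z(H) + z(FA)] = −0.5 × (1.0848 + (-0.3266)) = -0.3791

c = -0.38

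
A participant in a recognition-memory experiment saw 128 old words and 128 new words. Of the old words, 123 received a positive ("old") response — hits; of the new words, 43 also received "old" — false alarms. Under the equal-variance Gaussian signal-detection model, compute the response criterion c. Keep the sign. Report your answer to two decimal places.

H = 123/128 = 0.9609
FA = 43/128 = 0.3359
z(H) = z(0.9609) = 1.7612
z(FA) = z(0.3359) = -0.4237
c = −½·[z(H) + z(FA)] = −0.5 × (1.7612 + (-0.4237)) = -0.66875

c = -0.67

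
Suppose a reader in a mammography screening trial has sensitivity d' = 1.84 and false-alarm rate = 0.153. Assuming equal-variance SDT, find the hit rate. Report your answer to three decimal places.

hit rate = 0.793

z(false-alarm rate) = z(0.153) = -1.0237
z(H) = z(FA) + d' = -1.0237 + 1.84 = 0.8163
hit rate = Φ(0.8163) = 0.7928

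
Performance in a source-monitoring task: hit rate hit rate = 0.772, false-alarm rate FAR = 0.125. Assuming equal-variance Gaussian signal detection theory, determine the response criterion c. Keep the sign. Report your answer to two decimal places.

z(H) = z(0.772) = 0.7454
z(FA) = z(0.125) = -1.1503
c = −½·[z(H) + z(FA)] = −0.5 × (0.7454 + (-1.1503)) = 0.20245
c > 0: the participant has a conservative response bias.

c = 0.20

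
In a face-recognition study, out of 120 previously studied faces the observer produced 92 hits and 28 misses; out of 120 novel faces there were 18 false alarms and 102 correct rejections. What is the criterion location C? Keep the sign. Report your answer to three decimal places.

H = 92/120 = 0.7667
FA = 18/120 = 0.1500
z(0.7667) = 0.7280, z(0.1500) = -1.0364
c = −½·[z(H) + z(FA)] = −0.5 × (0.7280 + (-1.0364)) = 0.1542
c > 0: the observer has a conservative response bias.

C = 0.154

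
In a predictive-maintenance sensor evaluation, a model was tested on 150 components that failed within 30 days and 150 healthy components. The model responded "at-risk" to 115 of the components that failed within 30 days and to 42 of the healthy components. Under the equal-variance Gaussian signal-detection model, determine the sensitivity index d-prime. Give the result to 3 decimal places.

H = 115/150 = 0.7667
FA = 42/150 = 0.2800
z(0.7667) = 0.7280, z(0.2800) = -0.5828
d' = z(H) − z(FA) = 0.7280 − (-0.5828) = 1.3108

d-prime = 1.311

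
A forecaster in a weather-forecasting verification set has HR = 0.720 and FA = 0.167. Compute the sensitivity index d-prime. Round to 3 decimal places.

z(H) = z(0.720) = 0.5828
z(FA) = z(0.167) = -0.9661
d' = z(H) − z(FA) = 0.5828 − (-0.9661) = 1.5489

d-prime = 1.549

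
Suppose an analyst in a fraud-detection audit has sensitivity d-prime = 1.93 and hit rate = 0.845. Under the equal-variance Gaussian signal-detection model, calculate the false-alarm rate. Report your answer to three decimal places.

z(hit rate) = z(0.845) = 1.0152
z(FA) = z(H) − d' = 1.0152 − 1.93 = -0.9148
false-alarm rate = Φ(-0.9148) = 0.1801

false-alarm rate = 0.180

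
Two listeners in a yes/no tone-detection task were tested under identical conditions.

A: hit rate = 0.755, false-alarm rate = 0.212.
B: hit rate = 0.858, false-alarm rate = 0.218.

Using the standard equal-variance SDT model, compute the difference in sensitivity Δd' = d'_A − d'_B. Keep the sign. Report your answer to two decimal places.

Δd' = -0.36

A: z(0.755) = 0.690, z(0.212) = -0.800, d' = 1.490
B: z(0.858) = 1.071, z(0.218) = -0.779, d' = 1.850
Δd' = d'_A − d'_B = 1.490 − 1.850 = -0.360
B has the higher sensitivity.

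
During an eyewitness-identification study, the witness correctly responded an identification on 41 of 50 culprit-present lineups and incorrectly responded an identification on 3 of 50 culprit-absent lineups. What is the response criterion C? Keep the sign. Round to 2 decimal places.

H = 41/50 = 0.8200
FA = 3/50 = 0.0600
z(0.8200) = 0.915, z(0.0600) = -1.555
c = −½·[z(H) + z(FA)] = −0.5 × (0.915 + (-1.555)) = 0.320

C = 0.32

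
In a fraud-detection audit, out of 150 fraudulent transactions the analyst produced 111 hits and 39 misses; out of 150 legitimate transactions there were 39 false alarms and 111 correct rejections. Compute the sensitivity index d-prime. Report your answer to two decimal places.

H = 111/150 = 0.7400
FA = 39/150 = 0.2600
z(0.7400) = 0.643, z(0.2600) = -0.643
d' = z(H) − z(FA) = 0.643 − (-0.643) = 1.286

d-prime = 1.29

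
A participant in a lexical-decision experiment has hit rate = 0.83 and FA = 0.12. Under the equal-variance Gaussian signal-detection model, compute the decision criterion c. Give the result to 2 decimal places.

c = 0.11

z(H) = z(0.83) = 0.954
z(FA) = z(0.12) = -1.175
c = −½·[z(H) + z(FA)] = −0.5 × (0.954 + (-1.175)) = 0.1105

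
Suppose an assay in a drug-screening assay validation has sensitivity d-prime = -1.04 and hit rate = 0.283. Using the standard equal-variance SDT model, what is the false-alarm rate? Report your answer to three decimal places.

z(hit rate) = z(0.283) = -0.5740
z(FA) = z(H) − d' = -0.5740 − (-1.04) = 0.4660
false-alarm rate = Φ(0.4660) = 0.6794

false-alarm rate = 0.679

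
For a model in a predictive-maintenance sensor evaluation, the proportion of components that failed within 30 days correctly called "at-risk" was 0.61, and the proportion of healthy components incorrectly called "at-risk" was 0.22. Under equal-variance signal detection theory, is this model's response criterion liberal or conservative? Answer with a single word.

conservative

z(H) = 0.279, z(FA) = -0.772
c = −½·(z(H) + z(FA)) = 0.2465
c > 0 → conservative criterion (biased toward responding “no”).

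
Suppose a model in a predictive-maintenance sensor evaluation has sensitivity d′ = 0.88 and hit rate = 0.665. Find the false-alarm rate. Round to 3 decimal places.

z(hit rate) = z(0.665) = 0.4261
z(FA) = z(H) − d' = 0.4261 − 0.88 = -0.4539
false-alarm rate = Φ(-0.4539) = 0.3250

false-alarm rate = 0.325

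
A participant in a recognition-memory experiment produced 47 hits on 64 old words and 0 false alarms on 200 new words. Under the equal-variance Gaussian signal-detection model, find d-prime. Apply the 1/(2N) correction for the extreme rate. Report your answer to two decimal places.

d-prime = 3.43

The false-alarm rate is 0/200 = 0, so apply the 1/(2N) correction: FA → 1/(2·200) = 0.00250.
z(H) = z(0.73438) = 0.626
z(FA) = z(0.00250) = -2.807
d' = 0.626 − (-2.807) = 3.433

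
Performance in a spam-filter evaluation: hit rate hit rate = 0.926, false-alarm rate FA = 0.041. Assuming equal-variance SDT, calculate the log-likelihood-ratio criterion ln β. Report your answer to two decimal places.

ln β = 0.47

Φ⁻¹(0.926) = 1.447, Φ⁻¹(0.041) = -1.739
ln β = −½·[z(H)² − z(FA)²] = −0.5 × (2.094 − 3.024) = 0.465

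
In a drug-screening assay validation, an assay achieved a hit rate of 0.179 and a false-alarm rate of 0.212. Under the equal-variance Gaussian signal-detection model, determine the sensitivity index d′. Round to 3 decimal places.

d′ = -0.120

z(H) = -0.9192
z(FA) = -0.7995
d' = z(H) − z(FA) = -0.9192 − (-0.7995) = -0.1197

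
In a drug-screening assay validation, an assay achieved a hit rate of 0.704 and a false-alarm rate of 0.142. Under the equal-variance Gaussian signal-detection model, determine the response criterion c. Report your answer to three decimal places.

z(H) = z(0.704) = 0.5359
z(FA) = z(0.142) = -1.0714
c = −½·[z(H) + z(FA)] = −0.5 × (0.5359 + (-1.0714)) = 0.26775
c > 0: the assay has a conservative response bias.

c = 0.268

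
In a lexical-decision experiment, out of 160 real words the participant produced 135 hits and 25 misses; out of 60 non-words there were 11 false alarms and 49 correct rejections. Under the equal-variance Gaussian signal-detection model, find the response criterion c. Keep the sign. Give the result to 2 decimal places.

c = -0.05

H = 135/160 = 0.8438
FA = 11/60 = 0.1833
Φ⁻¹(H) = Φ⁻¹(0.8438) = 1.010
Φ⁻¹(FA) = Φ⁻¹(0.1833) = -0.903
c = −½·[z(H) + z(FA)] = −0.5 × (1.010 + (-0.903)) = -0.0535
c < 0: the participant has a liberal response bias.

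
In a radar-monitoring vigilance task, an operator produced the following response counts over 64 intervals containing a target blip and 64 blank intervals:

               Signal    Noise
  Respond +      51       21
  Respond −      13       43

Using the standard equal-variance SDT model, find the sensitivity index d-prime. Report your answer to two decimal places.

H = 51/64 = 0.7969
FA = 21/64 = 0.3281
Φ⁻¹(0.7969) = 0.831, Φ⁻¹(0.3281) = -0.445
d' = z(H) − z(FA) = 0.831 − (-0.445) = 1.276

d-prime = 1.28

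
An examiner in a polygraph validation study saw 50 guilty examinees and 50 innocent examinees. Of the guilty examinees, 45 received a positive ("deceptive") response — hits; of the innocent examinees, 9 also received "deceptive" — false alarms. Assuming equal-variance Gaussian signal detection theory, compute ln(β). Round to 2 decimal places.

H = 45/50 = 0.9000
FA = 9/50 = 0.1800
z(H) = z(0.9000) = 1.282
z(FA) = z(0.1800) = -0.915
ln β = −½·[z(H)² − z(FA)²] = −0.5 × (1.644 − 0.837) = -0.4035

ln β = -0.40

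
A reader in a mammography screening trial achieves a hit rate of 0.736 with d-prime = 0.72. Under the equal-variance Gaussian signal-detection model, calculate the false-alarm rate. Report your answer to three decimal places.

z(hit rate) = z(0.736) = 0.6311
z(FA) = z(H) − d' = 0.6311 − 0.72 = -0.0889
false-alarm rate = Φ(-0.0889) = 0.4646

false-alarm rate = 0.465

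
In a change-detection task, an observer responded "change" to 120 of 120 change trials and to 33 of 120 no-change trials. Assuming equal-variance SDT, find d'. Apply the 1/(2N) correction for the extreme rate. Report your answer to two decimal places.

d' = 3.24

The hit rate is 120/120 = 1, so apply the 1/(2N) correction: H → 1 − 1/(2·120) = 0.99583.
z(H) = z(0.99583) = 2.638
z(FA) = z(0.27500) = -0.598
d' = 2.638 − (-0.598) = 3.236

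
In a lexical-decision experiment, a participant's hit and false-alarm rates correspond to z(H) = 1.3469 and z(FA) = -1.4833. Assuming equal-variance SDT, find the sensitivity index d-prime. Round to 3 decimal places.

d' = z(H) − z(FA) = 1.3469 − (-1.4833) = 2.8302

d-prime = 2.830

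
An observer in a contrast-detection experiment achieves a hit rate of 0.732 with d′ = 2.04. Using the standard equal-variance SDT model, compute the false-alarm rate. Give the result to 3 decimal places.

z(hit rate) = z(0.732) = 0.6189
z(FA) = z(H) − d' = 0.6189 − 2.04 = -1.4211
false-alarm rate = Φ(-1.4211) = 0.0776

false-alarm rate = 0.078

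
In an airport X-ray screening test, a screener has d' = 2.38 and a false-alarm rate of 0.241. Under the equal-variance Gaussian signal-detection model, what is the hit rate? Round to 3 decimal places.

z(false-alarm rate) = z(0.241) = -0.7031
z(H) = z(FA) + d' = -0.7031 + 2.38 = 1.6769
hit rate = Φ(1.6769) = 0.9532

hit rate = 0.953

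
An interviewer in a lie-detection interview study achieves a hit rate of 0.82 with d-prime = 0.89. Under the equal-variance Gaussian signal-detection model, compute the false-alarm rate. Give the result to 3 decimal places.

false-alarm rate = 0.510

z(hit rate) = z(0.82) = 0.9154
z(FA) = z(H) − d' = 0.9154 − 0.89 = 0.0254
false-alarm rate = Φ(0.0254) = 0.5101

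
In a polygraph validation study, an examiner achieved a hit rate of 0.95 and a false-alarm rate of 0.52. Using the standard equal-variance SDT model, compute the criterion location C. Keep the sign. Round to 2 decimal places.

Φ⁻¹(0.95) = 1.6449, Φ⁻¹(0.52) = 0.0502
c = −½·[z(H) + z(FA)] = −0.5 × (1.6449 + 0.0502) = -0.84755
c < 0: the examiner has a liberal response bias.

C = -0.85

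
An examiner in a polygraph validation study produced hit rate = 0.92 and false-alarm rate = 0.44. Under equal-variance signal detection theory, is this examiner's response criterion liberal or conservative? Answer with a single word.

liberal

z(H) = 1.405, z(FA) = -0.151
c = −½·(z(H) + z(FA)) = -0.627
c < 0 → liberal criterion (biased toward responding “yes”).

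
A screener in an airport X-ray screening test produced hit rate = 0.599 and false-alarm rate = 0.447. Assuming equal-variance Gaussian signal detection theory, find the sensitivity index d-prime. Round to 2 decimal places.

d-prime = 0.38

Φ⁻¹(H) = 0.251
Φ⁻¹(FA) = -0.133
d' = z(H) − z(FA) = 0.251 − (-0.133) = 0.384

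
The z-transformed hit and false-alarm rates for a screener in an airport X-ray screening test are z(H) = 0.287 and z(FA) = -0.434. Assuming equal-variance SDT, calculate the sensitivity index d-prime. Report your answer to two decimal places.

d-prime = 0.72

d' = z(H) − z(FA) = 0.287 − (-0.434) = 0.721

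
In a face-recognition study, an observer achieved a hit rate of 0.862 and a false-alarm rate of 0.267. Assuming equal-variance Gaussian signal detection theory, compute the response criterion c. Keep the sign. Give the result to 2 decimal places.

z(0.862) = 1.089, z(0.267) = -0.622
c = −½·[z(H) + z(FA)] = −0.5 × (1.089 + (-0.622)) = -0.2335

c = -0.23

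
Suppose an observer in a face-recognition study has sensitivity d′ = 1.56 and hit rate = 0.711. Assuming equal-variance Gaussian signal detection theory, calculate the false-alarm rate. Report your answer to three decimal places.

z(hit rate) = z(0.711) = 0.5563
z(FA) = z(H) − d' = 0.5563 − 1.56 = -1.0037
false-alarm rate = Φ(-1.0037) = 0.1578

false-alarm rate = 0.158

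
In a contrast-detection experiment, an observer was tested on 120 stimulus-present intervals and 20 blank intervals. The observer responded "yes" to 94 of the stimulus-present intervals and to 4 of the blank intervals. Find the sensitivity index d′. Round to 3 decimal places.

d′ = 1.625

H = 94/120 = 0.7833
FA = 4/20 = 0.2000
z(H) = z(0.7833) = 0.7834
z(FA) = z(0.2000) = -0.8416
d' = z(H) − z(FA) = 0.7834 − (-0.8416) = 1.6250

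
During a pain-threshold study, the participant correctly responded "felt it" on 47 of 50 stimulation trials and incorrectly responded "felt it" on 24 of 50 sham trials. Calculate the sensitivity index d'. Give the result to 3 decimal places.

H = 47/50 = 0.9400
FA = 24/50 = 0.4800
Φ⁻¹(0.9400) = 1.5548, Φ⁻¹(0.4800) = -0.0502
d' = z(H) − z(FA) = 1.5548 − (-0.0502) = 1.6050

d' = 1.605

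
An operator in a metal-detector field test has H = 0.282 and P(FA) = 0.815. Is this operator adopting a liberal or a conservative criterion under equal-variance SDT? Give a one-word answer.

z(H) = -0.577, z(FA) = 0.896
c = −½·(z(H) + z(FA)) = -0.1595
c < 0 → liberal criterion (biased toward responding “yes”).

liberal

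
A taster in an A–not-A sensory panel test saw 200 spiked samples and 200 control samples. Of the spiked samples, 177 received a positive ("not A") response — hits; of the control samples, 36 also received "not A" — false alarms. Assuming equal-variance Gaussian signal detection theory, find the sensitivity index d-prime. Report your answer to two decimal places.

d-prime = 2.12

H = 177/200 = 0.8850
FA = 36/200 = 0.1800
Φ⁻¹(H) = Φ⁻¹(0.8850) = 1.200
Φ⁻¹(FA) = Φ⁻¹(0.1800) = -0.915
d' = z(H) − z(FA) = 1.200 − (-0.915) = 2.115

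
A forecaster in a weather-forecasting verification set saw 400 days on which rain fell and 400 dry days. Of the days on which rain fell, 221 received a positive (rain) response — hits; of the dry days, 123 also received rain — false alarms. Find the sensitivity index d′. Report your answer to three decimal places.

H = 221/400 = 0.5525
FA = 123/400 = 0.3075
z(H) = 0.1320
z(FA) = -0.5029
d' = z(H) − z(FA) = 0.1320 − (-0.5029) = 0.6349

d′ = 0.635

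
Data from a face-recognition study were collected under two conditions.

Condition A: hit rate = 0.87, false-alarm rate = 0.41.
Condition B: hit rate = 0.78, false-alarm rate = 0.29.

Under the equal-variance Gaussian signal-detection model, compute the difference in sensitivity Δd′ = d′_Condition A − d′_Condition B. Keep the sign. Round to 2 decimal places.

Condition A: z(0.87) = 1.126, z(0.41) = -0.228, d' = 1.354
Condition B: z(0.78) = 0.772, z(0.29) = -0.553, d' = 1.325
Δd' = d'_Condition A − d'_Condition B = 1.354 − 1.325 = 0.029
Condition A has the higher sensitivity.

Δd′ = 0.03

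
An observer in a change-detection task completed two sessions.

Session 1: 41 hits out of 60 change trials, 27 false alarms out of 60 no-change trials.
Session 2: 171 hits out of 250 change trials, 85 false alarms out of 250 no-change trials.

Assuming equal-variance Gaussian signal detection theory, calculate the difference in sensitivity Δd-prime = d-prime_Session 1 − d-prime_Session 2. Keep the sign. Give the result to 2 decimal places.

Session 1: z(0.6833) = 0.477, z(0.4500) = -0.126, d' = 0.603
Session 2: z(0.6840) = 0.479, z(0.3400) = -0.412, d' = 0.891
Δd' = d'_Session 1 − d'_Session 2 = 0.603 − 0.891 = -0.288
Session 2 has the higher sensitivity.

Δd-prime = -0.29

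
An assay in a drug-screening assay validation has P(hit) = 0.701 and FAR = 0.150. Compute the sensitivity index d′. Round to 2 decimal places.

d′ = 1.56

Φ⁻¹(H) = Φ⁻¹(0.701) = 0.5273
Φ⁻¹(FA) = Φ⁻¹(0.150) = -1.0364
d' = z(H) − z(FA) = 0.5273 − (-1.0364) = 1.5637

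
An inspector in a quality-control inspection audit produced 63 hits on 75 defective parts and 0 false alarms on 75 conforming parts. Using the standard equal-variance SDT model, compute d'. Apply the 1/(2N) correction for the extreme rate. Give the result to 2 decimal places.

The false-alarm rate is 0/75 = 0, so apply the 1/(2N) correction: FA → 1/(2·75) = 0.00667.
z(H) = z(0.84000) = 0.994
z(FA) = z(0.00667) = -2.475
d' = 0.994 − (-2.475) = 3.469

d' = 3.47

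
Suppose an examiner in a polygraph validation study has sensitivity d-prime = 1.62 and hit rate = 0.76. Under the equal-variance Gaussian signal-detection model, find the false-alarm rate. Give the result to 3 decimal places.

z(hit rate) = z(0.76) = 0.7063
z(FA) = z(H) − d' = 0.7063 − 1.62 = -0.9137
false-alarm rate = Φ(-0.9137) = 0.1804

false-alarm rate = 0.180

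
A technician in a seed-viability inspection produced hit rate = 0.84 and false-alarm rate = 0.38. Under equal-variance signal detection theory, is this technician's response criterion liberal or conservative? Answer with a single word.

z(H) = 0.994, z(FA) = -0.305
c = −½·(z(H) + z(FA)) = -0.3445
c < 0 → liberal criterion (biased toward responding “yes”).

liberal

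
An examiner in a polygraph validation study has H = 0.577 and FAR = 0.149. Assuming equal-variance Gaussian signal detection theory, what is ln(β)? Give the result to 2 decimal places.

ln β = 0.52

Φ⁻¹(H) = Φ⁻¹(0.577) = 0.194
Φ⁻¹(FA) = Φ⁻¹(0.149) = -1.041
ln β = −½·[z(H)² − z(FA)²] = −0.5 × (0.038 − 1.084) = 0.523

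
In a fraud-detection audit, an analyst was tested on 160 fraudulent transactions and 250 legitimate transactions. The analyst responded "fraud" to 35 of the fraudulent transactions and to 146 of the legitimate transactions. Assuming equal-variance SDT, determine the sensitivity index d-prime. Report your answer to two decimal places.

H = 35/160 = 0.2188
FA = 146/250 = 0.5840
z(0.2188) = -0.7763, z(0.5840) = 0.2121
d' = z(H) − z(FA) = -0.7763 − 0.2121 = -0.9884

d-prime = -0.99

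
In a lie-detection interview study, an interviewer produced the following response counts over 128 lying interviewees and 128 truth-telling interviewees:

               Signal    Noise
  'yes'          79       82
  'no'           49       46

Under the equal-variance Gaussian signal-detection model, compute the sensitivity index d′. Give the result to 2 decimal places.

H = 79/128 = 0.6172
FA = 82/128 = 0.6406
z(H) = z(0.6172) = 0.2981
z(FA) = z(0.6406) = 0.3601
d' = z(H) − z(FA) = 0.2981 − 0.3601 = -0.0620

d′ = -0.06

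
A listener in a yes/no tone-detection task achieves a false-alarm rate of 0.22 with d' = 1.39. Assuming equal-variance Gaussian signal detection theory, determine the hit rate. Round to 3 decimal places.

z(false-alarm rate) = z(0.22) = -0.7722
z(H) = z(FA) + d' = -0.7722 + 1.39 = 0.6178
hit rate = Φ(0.6178) = 0.7316

hit rate = 0.732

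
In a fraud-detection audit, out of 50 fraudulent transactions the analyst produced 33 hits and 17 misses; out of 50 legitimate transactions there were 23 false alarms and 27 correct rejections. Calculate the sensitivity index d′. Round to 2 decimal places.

d′ = 0.51

H = 33/50 = 0.6600
FA = 23/50 = 0.4600
z(0.6600) = 0.412, z(0.4600) = -0.100
d' = z(H) − z(FA) = 0.412 − (-0.100) = 0.512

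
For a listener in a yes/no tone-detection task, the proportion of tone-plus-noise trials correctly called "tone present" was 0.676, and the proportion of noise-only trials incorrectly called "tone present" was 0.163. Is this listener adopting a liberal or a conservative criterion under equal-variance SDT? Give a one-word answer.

conservative

z(H) = 0.457, z(FA) = -0.982
c = −½·(z(H) + z(FA)) = 0.2625
c > 0 → conservative criterion (biased toward responding “no”).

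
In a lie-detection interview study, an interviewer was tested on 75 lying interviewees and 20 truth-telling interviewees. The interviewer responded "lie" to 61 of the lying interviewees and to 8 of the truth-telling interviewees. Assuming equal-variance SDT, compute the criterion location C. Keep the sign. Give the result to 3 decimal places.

C = -0.318

H = 61/75 = 0.8133
FA = 8/20 = 0.4000
z(H) = z(0.8133) = 0.8901
z(FA) = z(0.4000) = -0.2533
c = −½·[z(H) + z(FA)] = −0.5 × (0.8901 + (-0.2533)) = -0.3184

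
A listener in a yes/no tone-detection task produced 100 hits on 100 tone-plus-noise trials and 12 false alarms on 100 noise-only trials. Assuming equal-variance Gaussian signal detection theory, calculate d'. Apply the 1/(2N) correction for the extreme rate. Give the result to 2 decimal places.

The hit rate is 100/100 = 1, so apply the 1/(2N) correction: H → 1 − 1/(2·100) = 0.99500.
z(H) = z(0.99500) = 2.576
z(FA) = z(0.12000) = -1.175
d' = 2.576 − (-1.175) = 3.751

d' = 3.75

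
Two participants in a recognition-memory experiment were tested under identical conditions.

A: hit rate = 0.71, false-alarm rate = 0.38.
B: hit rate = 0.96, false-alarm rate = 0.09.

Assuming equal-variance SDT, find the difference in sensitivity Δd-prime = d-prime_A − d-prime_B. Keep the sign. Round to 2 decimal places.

Δd-prime = -2.23

A: z(0.71) = 0.553, z(0.38) = -0.305, d' = 0.858
B: z(0.96) = 1.751, z(0.09) = -1.341, d' = 3.092
Δd' = d'_A − d'_B = 0.858 − 3.092 = -2.234
B has the higher sensitivity.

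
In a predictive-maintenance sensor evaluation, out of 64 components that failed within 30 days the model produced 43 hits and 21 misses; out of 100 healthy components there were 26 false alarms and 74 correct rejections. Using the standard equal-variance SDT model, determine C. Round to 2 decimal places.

C = 0.10

H = 43/64 = 0.6719
FA = 26/100 = 0.2600
z(H) = 0.445
z(FA) = -0.643
c = −½·[z(H) + z(FA)] = −0.5 × (0.445 + (-0.643)) = 0.099
c > 0: the model has a conservative response bias.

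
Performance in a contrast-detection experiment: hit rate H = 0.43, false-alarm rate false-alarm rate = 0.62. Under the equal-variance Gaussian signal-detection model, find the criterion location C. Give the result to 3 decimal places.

C = -0.065

z(H) = -0.1764
z(FA) = 0.3055
c = −½·[z(H) + z(FA)] = −0.5 × (-0.1764 + 0.3055) = -0.06455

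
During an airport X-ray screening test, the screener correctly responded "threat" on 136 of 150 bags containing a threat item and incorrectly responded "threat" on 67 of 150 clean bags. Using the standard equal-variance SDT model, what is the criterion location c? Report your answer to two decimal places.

H = 136/150 = 0.9067
FA = 67/150 = 0.4467
Φ⁻¹(H) = 1.3207
Φ⁻¹(FA) = -0.1340
c = −½·[z(H) + z(FA)] = −0.5 × (1.3207 + (-0.1340)) = -0.59335

c = -0.59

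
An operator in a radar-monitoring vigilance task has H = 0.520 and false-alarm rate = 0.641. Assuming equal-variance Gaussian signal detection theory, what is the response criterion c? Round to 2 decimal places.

Φ⁻¹(H) = Φ⁻¹(0.520) = 0.050
Φ⁻¹(FA) = Φ⁻¹(0.641) = 0.361
c = −½·[z(H) + z(FA)] = −0.5 × (0.050 + 0.361) = -0.2055
c < 0: the operator has a liberal response bias.

c = -0.21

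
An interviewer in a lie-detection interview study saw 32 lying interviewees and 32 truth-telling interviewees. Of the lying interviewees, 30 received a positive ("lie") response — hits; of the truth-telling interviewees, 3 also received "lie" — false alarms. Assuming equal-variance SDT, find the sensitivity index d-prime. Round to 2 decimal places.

H = 30/32 = 0.9375
FA = 3/32 = 0.0938
z(H) = z(0.9375) = 1.5341
z(FA) = z(0.0938) = -1.3177
d' = z(H) − z(FA) = 1.5341 − (-1.3177) = 2.8518

d-prime = 2.85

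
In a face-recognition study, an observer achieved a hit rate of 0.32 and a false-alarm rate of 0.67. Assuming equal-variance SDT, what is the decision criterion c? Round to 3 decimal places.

z(H) = z(0.32) = -0.4677
z(FA) = z(0.67) = 0.4399
c = −½·[z(H) + z(FA)] = −0.5 × (-0.4677 + 0.4399) = 0.0139
c > 0: the observer has a conservative response bias.

c = 0.014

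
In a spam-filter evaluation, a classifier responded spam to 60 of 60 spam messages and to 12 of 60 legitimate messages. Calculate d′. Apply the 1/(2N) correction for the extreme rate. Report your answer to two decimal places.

d′ = 3.24

The hit rate is 60/60 = 1, so apply the 1/(2N) correction: H → 1 − 1/(2·60) = 0.99167.
z(H) = z(0.99167) = 2.394
z(FA) = z(0.20000) = -0.842
d' = 2.394 − (-0.842) = 3.236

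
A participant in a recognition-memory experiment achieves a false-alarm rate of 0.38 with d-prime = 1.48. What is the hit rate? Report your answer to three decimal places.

z(false-alarm rate) = z(0.38) = -0.3055
z(H) = z(FA) + d' = -0.3055 + 1.48 = 1.1745
hit rate = Φ(1.1745) = 0.8799

hit rate = 0.880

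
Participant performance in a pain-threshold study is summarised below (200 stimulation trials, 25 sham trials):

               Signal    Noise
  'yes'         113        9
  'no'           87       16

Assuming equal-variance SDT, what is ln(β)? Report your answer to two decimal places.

H = 113/200 = 0.5650
FA = 9/25 = 0.3600
z(H) = 0.164
z(FA) = -0.358
ln β = −½·[z(H)² − z(FA)²] = −0.5 × (0.027 − 0.128) = 0.0505

ln β = 0.05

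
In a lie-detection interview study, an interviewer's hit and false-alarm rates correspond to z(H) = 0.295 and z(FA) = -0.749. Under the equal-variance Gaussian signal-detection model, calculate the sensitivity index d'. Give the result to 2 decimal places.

d' = 1.04

d' = z(H) − z(FA) = 0.295 − (-0.749) = 1.044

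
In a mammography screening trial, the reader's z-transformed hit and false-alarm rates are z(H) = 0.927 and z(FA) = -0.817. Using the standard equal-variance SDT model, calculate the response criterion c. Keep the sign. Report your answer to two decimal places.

c = -0.06

c = −½·[z(H) + z(FA)] = −½·(0.927 + (-0.817)) = -0.055
c < 0: the reader has a liberal response bias.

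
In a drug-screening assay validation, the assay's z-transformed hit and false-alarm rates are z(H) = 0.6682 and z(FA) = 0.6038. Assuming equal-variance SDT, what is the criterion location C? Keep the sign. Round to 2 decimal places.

C = -0.64

c = −½·[z(H) + z(FA)] = −½·(0.6682 + 0.6038) = -0.6360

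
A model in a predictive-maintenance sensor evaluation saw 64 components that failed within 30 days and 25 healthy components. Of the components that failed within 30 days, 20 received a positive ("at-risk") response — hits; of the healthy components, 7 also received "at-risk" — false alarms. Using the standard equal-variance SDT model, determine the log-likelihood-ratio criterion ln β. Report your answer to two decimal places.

H = 20/64 = 0.3125
FA = 7/25 = 0.2800
z(H) = z(0.3125) = -0.489
z(FA) = z(0.2800) = -0.583
ln β = −½·[z(H)² − z(FA)²] = −0.5 × (0.239 − 0.340) = 0.0505

ln β = 0.05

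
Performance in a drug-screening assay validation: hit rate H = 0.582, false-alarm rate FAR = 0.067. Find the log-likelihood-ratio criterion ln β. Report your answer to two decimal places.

ln β = 1.10

z(H) = z(0.582) = 0.207
z(FA) = z(0.067) = -1.499
ln β = −½·[z(H)² − z(FA)²] = −0.5 × (0.043 − 2.247) = 1.102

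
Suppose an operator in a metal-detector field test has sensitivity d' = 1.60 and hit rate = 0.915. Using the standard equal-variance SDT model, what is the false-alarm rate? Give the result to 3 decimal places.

false-alarm rate = 0.410

z(hit rate) = z(0.915) = 1.3722
z(FA) = z(H) − d' = 1.3722 − 1.60 = -0.2278
false-alarm rate = Φ(-0.2278) = 0.4099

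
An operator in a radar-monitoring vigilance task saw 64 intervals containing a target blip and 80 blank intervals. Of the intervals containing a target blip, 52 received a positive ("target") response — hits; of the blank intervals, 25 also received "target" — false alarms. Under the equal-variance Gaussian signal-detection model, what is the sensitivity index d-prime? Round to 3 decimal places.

d-prime = 1.376

H = 52/64 = 0.8125
FA = 25/80 = 0.3125
z(H) = z(0.8125) = 0.8871
z(FA) = z(0.3125) = -0.4888
d' = z(H) − z(FA) = 0.8871 − (-0.4888) = 1.3759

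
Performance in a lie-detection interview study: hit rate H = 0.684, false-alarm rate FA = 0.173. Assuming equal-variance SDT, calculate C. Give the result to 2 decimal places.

C = 0.23

Φ⁻¹(H) = Φ⁻¹(0.684) = 0.479
Φ⁻¹(FA) = Φ⁻¹(0.173) = -0.942
c = −½·[z(H) + z(FA)] = −0.5 × (0.479 + (-0.942)) = 0.2315
c > 0: the interviewer has a conservative response bias.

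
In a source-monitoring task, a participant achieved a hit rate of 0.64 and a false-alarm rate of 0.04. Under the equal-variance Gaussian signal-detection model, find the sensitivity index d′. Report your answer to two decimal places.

d′ = 2.11

z(0.64) = 0.3585, z(0.04) = -1.7507
d' = z(H) − z(FA) = 0.3585 − (-1.7507) = 2.1092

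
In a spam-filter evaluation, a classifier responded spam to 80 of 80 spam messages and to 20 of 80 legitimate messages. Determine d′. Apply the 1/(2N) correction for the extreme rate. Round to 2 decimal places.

The hit rate is 80/80 = 1, so apply the 1/(2N) correction: H → 1 − 1/(2·80) = 0.99375.
z(H) = z(0.99375) = 2.498
z(FA) = z(0.25000) = -0.674
d' = 2.498 − (-0.674) = 3.172

d′ = 3.17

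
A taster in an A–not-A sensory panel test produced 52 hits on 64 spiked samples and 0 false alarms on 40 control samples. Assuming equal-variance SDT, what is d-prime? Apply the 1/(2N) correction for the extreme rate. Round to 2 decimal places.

The false-alarm rate is 0/40 = 0, so apply the 1/(2N) correction: FA → 1/(2·40) = 0.01250.
z(H) = z(0.81250) = 0.887
z(FA) = z(0.01250) = -2.241
d' = 0.887 − (-2.241) = 3.128

d-prime = 3.13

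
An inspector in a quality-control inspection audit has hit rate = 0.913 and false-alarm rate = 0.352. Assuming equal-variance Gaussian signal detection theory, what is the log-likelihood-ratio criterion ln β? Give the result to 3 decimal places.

z(H) = z(0.913) = 1.3595
z(FA) = z(0.352) = -0.3799
ln β = −½·[z(H)² − z(FA)²] = −0.5 × (1.8482 − 0.1443) = -0.85195

ln β = -0.852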